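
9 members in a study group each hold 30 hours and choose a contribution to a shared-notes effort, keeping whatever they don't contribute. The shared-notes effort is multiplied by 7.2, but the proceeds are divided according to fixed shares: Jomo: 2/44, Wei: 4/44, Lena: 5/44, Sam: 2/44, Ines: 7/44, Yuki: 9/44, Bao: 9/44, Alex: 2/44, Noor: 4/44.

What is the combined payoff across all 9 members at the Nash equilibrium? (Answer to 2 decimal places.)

Player j's private return per contributed unit is 7.2 × (j's share). Contributing is weakly dominant for j when that share is at least 1/7.2 = 0.1389, and contributing 0 is dominant otherwise.
Ines, Yuki and Bao clear that bar, contributing 30 each; the remaining 6 contribute 0. Total contributed: 90.
The shared-notes effort pays out 7.2 × 90 = 648.00 in total (split across the unequal shares, but the aggregate is all that matters for the group sum).
The 6 free-riders keep 30 each, adding 180. Group total = 180 + 648.00 = 828.00.

828.00 hours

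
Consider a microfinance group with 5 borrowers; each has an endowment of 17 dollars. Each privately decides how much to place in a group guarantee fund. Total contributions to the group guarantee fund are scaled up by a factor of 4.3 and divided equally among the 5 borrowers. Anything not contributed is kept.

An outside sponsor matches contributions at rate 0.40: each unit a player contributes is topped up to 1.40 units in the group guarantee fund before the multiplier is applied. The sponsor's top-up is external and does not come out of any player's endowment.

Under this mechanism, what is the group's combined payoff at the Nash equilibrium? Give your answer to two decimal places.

511.70 dollars

With the mechanism, a contributed unit returns 4.3 × 1.40 / 5 = 1.2040 per unit of net cost to the contributor — now above 1 — so contributing fully is weakly dominant for every player.
At the Nash equilibrium everyone contributes 17. Group total payoff = 4.3 × 1.40 × 85 = 511.70.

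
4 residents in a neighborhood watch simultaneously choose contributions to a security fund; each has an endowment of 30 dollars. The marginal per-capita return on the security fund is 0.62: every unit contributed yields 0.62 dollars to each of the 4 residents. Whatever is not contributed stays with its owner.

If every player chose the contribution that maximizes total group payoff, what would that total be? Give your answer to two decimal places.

Each contributed unit returns 2.480 to the group as a whole (0.62 to each of 4 players), which exceeds 1, so the social optimum is full contribution: group total = 2.480 × 120 = 297.60.

297.60 dollars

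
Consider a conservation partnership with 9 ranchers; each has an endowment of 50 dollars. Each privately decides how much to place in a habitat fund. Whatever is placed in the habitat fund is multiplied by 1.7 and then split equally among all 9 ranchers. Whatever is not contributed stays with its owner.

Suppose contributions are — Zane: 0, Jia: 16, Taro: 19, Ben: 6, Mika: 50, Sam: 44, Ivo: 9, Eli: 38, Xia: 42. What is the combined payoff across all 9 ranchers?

Total contributed: 0 + 16 + 19 + 6 + 50 + 44 + 9 + 38 + 42 = 224; total kept: 9 × 50 − 224 = 226.
The habitat fund pays out 1.7 × 224 = 380.80 in aggregate.
Group total = 226 + 380.80 = 606.80.

606.80 dollars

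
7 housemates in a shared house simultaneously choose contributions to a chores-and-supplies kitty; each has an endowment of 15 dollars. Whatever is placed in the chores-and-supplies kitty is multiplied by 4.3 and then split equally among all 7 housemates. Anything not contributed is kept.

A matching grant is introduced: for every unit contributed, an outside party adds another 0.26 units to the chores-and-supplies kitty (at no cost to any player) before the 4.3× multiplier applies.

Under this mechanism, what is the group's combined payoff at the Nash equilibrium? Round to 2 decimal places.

With the mechanism, a contributed unit returns 4.3 × 1.26 / 7 = 0.7740 per unit of net cost — still below 1 — so contributing 0 remains dominant for every player.
At the Nash equilibrium no one contributes; group total payoff = 7 × 15 = 105.

105.00 dollars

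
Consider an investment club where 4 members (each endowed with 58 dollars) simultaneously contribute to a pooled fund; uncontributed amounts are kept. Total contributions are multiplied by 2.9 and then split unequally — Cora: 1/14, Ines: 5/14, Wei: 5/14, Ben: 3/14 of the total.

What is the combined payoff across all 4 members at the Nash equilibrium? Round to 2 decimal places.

Player j's private return per contributed unit is 2.9 × (j's share). Contributing is weakly dominant for j when that share is at least 1/2.9 = 0.3448, and contributing 0 is dominant otherwise.
Ines and Wei are above the threshold, contributing 58 each; the remaining 2 contribute 0. Total contributed: 116.
The pooled fund pays out 2.9 × 116 = 336.40 in total (split across the unequal shares, but the aggregate is all that matters for the group sum).
The 2 free-riders keep 58 each, adding 116. Group total = 116 + 336.40 = 452.40.

452.40 dollars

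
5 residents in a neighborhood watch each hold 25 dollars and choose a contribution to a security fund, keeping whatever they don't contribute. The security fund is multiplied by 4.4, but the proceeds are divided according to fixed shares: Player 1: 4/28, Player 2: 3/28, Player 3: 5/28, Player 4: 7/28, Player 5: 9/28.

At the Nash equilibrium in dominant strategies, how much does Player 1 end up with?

56.43 dollars

A player with share s gets back 4.4·s per unit contributed, so full contribution is dominant for anyone with s > 1/4.4 = 0.2273 and zero contribution is dominant for anyone below.
The shares above 0.2273 belong to Player 4 and Player 5, contributing 25 each; the remaining 3 contribute 0. Total contributed: 50.
Player 1 keeps 25 and receives 4.4 × 50 × 4/28 = 31.43 from the security fund, for a payoff of 56.43.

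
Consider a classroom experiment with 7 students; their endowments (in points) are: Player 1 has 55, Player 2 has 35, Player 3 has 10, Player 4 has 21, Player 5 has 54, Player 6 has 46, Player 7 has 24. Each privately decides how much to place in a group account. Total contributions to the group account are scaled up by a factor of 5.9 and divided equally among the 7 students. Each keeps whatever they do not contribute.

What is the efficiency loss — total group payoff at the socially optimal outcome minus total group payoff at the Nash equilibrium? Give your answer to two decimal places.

1200.50 points

The private return per contributed unit is 5.9/7 = 0.8429 < 1 for every player regardless of endowment, so the Nash equilibrium is zero contribution and the group total is Σ E_j = 55 + 35 + 10 + 21 + 54 + 46 + 24 = 245.
Each contributed unit returns 5.900 to the group, so the social optimum is full contribution by everyone: group total = 5.900 × 245 = 1445.50.
Efficiency loss = (5.900 − 1) × 245 = 1200.50.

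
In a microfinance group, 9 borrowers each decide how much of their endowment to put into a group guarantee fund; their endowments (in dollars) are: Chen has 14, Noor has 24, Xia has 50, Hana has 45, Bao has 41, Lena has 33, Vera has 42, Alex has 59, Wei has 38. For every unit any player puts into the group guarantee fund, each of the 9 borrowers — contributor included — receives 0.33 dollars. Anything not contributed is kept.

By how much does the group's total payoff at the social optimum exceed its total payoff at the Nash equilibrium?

681.62 dollars

The private return per contributed unit is 0.33 < 1 for everyone, so the Nash equilibrium is zero contribution and the group total is Σ E_j = 14 + 24 + 50 + 45 + 41 + 33 + 42 + 59 + 38 = 346.
Each contributed unit returns 2.970 to the group, so the social optimum is full contribution by everyone: group total = 2.970 × 346 = 1027.62.
Efficiency loss = (2.970 − 1) × 346 = 681.62.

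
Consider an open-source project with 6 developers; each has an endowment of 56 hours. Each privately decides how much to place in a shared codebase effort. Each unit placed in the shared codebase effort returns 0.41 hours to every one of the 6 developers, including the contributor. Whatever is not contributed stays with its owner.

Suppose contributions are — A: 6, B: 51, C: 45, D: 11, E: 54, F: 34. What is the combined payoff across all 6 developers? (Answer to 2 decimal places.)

629.46 hours

Total contributed: 6 + 51 + 45 + 11 + 54 + 34 = 201; total kept: 6 × 56 − 201 = 135.
The shared codebase effort pays out 0.41 × 6 × 201 = 494.46 in aggregate.
Group total = 135 + 494.46 = 629.46.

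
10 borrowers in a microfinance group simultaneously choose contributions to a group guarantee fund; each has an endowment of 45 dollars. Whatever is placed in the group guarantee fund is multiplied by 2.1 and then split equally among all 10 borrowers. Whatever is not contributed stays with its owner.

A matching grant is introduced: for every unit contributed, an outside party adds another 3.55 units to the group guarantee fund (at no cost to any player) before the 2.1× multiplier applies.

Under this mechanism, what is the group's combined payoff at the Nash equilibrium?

450.00 dollars

With the mechanism, a contributed unit returns 2.1 × 4.55 / 10 = 0.9555 per unit of net cost — still below 1 — so contributing 0 remains dominant for every player.
Everyone keeps their endowment and the group total is 10 × 45 = 450.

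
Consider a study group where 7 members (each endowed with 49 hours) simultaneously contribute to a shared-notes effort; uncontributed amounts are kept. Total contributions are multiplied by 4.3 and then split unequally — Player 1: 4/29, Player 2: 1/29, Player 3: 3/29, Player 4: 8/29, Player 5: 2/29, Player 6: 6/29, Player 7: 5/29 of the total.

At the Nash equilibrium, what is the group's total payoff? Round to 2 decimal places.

504.70 hours

Player j's private return per contributed unit is 4.3 × (j's share). Contributing is weakly dominant for j when that share is at least 1/4.3 = 0.2326, and contributing 0 is dominant otherwise.
Only Player 4 (8/29) clears that bar, contributing 49; the remaining 6 contribute 0. Total contributed: 49.
The shared-notes effort pays out 4.3 × 49 = 210.70 in total (split across the unequal shares, but the aggregate is all that matters for the group sum).
The 6 free-riders keep 49 each, adding 294. Group total = 294 + 210.70 = 504.70.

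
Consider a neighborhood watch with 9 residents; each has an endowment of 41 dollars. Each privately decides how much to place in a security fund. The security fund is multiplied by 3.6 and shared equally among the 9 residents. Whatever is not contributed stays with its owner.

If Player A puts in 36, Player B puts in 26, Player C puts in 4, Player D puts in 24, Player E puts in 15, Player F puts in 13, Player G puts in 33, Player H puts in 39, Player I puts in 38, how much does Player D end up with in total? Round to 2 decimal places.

108.20 dollars

Total contributed: 36 + 26 + 4 + 24 + 15 + 13 + 33 + 39 + 38 = 228.
Each receives 3.6 × 228 / 9 = 91.20 from the security fund.
Player D keeps 41 − 24 = 17, so Player D's payoff is 17 + 91.20 = 108.20.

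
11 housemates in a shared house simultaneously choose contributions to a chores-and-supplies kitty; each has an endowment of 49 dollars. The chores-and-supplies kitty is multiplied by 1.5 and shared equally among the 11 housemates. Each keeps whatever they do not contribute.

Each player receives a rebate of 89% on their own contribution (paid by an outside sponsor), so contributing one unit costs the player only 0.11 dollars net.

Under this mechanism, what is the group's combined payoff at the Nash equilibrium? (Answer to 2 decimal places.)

1288.21 dollars

The effective private return per unit is now (1.5/11) / 0.11 = 1.2397 > 1, so every player's dominant strategy flips to full contribution.
So the Nash equilibrium is full contribution by all 11; the group earns 11 × (49 × 0.89 + 1.5 × 49) = 1288.21.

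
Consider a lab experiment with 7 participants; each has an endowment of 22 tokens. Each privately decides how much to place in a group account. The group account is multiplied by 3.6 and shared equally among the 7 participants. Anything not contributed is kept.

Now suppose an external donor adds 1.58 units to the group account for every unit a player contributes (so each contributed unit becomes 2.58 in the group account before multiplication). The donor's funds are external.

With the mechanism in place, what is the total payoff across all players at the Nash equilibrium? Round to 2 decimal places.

The effective private return per unit is now 3.6 × 2.58 / 7 = 1.3269 > 1, so every player's dominant strategy flips to full contribution.
So the Nash equilibrium is full contribution by all 7; the group earns 3.6 × 2.58 × 154 = 1430.35.

1430.35 tokens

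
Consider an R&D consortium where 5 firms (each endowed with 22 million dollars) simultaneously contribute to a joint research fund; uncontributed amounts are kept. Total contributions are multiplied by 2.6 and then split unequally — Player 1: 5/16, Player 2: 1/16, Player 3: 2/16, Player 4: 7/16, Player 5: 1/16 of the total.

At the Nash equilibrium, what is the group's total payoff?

Player j's private return per contributed unit is 2.6 × (j's share). Contributing is weakly dominant for j when that share is at least 1/2.6 = 0.3846, and contributing 0 is dominant otherwise.
The only share above 0.3846 is Player 4's 7/16, contributing 22; the remaining 4 contribute 0. Total contributed: 22.
The joint research fund pays out 2.6 × 22 = 57.20 in total (split across the unequal shares, but the aggregate is all that matters for the group sum).
The 4 free-riders keep 22 each, adding 88. Group total = 88 + 57.20 = 145.20.

145.20 million dollars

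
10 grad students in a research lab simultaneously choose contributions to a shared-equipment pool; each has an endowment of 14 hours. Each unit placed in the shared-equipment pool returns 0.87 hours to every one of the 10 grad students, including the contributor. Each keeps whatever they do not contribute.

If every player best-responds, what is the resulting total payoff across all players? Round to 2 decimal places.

The private return per contributed unit is 0.87 < 1, so contributing 0 is dominant for every player. At the Nash equilibrium everyone keeps their 14, and the group total is 10 × 14 = 140.

140.00 hours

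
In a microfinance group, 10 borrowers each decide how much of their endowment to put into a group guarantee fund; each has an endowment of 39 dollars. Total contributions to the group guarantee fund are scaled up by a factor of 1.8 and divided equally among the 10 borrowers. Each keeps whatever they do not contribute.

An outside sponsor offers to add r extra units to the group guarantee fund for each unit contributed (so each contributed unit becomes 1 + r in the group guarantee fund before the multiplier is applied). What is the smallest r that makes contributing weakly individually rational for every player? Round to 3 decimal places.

4.556

With matching at rate r, one contributed unit becomes (1 + r) in the group guarantee fund and returns 1.8 × (1 + r) / 10 to the contributor.
Setting this equal to 1: 1 + r = 10/1.8 = 5.5556.
So the minimum matching rate is r = 5.5556 − 1 = 4.556.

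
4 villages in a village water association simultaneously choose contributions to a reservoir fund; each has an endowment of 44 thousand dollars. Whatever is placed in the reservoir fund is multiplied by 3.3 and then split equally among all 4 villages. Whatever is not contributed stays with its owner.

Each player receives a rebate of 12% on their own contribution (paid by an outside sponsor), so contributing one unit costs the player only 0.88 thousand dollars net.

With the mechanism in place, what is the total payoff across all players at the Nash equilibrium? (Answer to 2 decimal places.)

The effective private return is (3.3/4) / 0.88 = 0.9375, which is still under 1, so the mechanism doesn't change anyone's dominant strategy: zero contribution.
Everyone keeps their endowment and the group total is 4 × 44 = 176.

176.00 thousand dollars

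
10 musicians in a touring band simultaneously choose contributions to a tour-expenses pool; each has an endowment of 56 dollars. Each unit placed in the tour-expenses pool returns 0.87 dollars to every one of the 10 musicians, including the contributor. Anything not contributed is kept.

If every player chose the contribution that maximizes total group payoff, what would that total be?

4872.00 dollars

Each contributed unit returns 8.700 to the group as a whole (0.87 to each of 10 players), which exceeds 1, so the social optimum is full contribution: group total = 8.700 × 560 = 4872.00.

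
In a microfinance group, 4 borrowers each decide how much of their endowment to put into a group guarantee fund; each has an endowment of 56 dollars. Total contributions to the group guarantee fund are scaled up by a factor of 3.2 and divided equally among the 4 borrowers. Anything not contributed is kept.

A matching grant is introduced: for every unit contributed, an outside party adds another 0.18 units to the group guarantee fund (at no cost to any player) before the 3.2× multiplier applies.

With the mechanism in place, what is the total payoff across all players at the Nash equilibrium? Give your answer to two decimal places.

The effective private return is 3.2 × 1.18 / 4 = 0.9440, which is still under 1, so the mechanism doesn't change anyone's dominant strategy: zero contribution.
Everyone keeps their endowment and the group total is 4 × 56 = 224.

224.00 dollars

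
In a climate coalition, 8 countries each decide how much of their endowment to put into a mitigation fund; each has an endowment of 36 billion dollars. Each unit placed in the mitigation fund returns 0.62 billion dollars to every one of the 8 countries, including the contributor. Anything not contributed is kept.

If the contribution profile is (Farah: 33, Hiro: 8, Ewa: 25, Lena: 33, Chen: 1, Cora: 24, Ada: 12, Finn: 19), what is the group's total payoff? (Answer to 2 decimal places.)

901.80 billion dollars

Total contributed: 33 + 8 + 25 + 33 + 1 + 24 + 12 + 19 = 155; total kept: 8 × 36 − 155 = 133.
The mitigation fund pays out 0.62 × 8 × 155 = 768.80 in aggregate.
Group total = 133 + 768.80 = 901.80.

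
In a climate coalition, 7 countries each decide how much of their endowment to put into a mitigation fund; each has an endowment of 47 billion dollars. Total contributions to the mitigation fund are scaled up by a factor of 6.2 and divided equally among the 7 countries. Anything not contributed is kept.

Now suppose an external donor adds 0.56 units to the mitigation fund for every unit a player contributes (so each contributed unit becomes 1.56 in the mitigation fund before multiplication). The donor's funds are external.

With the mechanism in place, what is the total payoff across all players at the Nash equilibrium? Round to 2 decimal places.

Under the mechanism each unit contributed yields 6.2 × 1.56 / 7 = 1.3817 back to its contributor per unit of net cost, which exceeds 1, making full contribution the dominant choice for everyone.
So the Nash equilibrium is full contribution by all 7; the group earns 6.2 × 1.56 × 329 = 3182.09.

3182.09 billion dollars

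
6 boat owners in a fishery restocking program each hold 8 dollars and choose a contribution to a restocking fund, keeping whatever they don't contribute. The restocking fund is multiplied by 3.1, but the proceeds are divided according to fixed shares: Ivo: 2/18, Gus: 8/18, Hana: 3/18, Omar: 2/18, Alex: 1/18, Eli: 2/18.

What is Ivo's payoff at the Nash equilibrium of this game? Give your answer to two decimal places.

For player j, contributing a unit is worthwhile iff 3.1 × (j's share) ≥ 1, i.e. iff j's share is at least 0.3226.
Only Gus (8/18) clears that bar, contributing 8; the remaining 5 contribute 0. Total contributed: 8.
Ivo keeps 8 and receives 3.1 × 8 × 2/18 = 2.76 from the restocking fund, for a payoff of 10.76.

10.76 dollars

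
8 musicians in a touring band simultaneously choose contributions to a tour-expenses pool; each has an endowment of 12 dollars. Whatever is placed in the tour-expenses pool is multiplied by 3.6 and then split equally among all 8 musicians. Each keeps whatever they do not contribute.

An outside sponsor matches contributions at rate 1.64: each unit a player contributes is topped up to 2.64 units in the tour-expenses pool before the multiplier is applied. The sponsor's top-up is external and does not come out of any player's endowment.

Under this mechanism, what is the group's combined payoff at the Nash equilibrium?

With the mechanism, a contributed unit returns 3.6 × 2.64 / 8 = 1.1880 per unit of net cost to the contributor — now above 1 — so contributing fully is weakly dominant for every player.
At the Nash equilibrium everyone contributes 12. Group total payoff = 3.6 × 2.64 × 96 = 912.38.

912.38 dollars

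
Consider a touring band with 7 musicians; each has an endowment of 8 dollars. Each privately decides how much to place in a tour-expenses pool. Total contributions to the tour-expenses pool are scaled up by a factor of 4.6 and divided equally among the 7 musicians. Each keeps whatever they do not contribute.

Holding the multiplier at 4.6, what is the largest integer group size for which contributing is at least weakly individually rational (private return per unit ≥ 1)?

Private return per unit is 4.6/(group size), which is ≥ 1 whenever the group size is ≤ 4.6.
The largest such integer is 4.

4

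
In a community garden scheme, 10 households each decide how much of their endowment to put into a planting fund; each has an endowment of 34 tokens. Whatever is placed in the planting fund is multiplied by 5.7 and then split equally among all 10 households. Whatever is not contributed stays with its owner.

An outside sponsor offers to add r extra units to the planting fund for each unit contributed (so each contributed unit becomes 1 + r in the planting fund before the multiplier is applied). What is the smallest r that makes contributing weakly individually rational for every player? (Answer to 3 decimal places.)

0.754

With matching at rate r, one contributed unit becomes (1 + r) in the planting fund and returns 5.7 × (1 + r) / 10 to the contributor.
Setting this equal to 1: 1 + r = 10/5.7 = 1.7544.
So the minimum matching rate is r = 1.7544 − 1 = 0.754.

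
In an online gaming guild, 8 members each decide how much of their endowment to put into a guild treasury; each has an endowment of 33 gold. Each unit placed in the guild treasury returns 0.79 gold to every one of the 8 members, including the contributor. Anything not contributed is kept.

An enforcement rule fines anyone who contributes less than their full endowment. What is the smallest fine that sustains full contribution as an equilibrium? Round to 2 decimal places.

6.93 gold

Given the others contribute fully, the best deviation is to contribute 0 (any partial contribution still incurs the fine and gives up units whose private return 0.79 is below 1).
Deviating from 33 to 0 saves 33 gold but forfeits the deviator's share of the drop in the guild treasury: 0.79 × 33 = 26.07.
So the deviation gain is 33 − 26.07 = 6.93, and the fine must be at least 6.93 gold to wipe it out.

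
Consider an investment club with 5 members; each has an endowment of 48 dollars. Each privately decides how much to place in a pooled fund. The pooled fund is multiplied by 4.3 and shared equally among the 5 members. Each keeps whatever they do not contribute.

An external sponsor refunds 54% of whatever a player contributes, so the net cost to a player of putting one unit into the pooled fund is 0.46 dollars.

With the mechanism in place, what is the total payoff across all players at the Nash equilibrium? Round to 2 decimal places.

Under the mechanism each unit contributed yields (4.3/5) / 0.46 = 1.8696 back to its contributor per unit of net cost, which exceeds 1, making full contribution the dominant choice for everyone.
At the Nash equilibrium everyone contributes 48. Group total payoff = 5 × (48 × 0.54 + 4.3 × 48) = 1161.60.

1161.60 dollars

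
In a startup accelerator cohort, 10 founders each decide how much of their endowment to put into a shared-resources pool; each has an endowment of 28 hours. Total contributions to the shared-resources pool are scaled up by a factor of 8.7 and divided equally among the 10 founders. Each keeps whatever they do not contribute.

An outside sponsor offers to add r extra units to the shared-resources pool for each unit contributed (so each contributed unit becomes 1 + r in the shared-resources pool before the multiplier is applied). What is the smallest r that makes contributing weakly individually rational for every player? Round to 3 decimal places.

0.149

With matching at rate r, one contributed unit becomes (1 + r) in the shared-resources pool and returns 8.7 × (1 + r) / 10 to the contributor.
Setting this equal to 1: 1 + r = 10/8.7 = 1.1494.
So the minimum matching rate is r = 1.1494 − 1 = 0.149.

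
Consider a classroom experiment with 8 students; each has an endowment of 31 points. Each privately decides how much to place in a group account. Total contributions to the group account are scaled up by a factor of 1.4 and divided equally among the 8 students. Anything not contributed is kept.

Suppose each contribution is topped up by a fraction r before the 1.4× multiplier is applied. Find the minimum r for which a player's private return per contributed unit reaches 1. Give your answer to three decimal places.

With matching at rate r, one contributed unit becomes (1 + r) in the group account and returns 1.4 × (1 + r) / 8 to the contributor.
Setting this equal to 1: 1 + r = 8/1.4 = 5.7143.
So the minimum matching rate is r = 5.7143 − 1 = 4.714.

4.714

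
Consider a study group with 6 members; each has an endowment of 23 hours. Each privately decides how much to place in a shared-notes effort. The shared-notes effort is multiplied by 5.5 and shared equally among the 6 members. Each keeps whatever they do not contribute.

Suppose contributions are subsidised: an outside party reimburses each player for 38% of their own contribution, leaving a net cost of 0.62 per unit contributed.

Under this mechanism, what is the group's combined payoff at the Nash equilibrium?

Under the mechanism each unit contributed yields (5.5/6) / 0.62 = 1.4785 back to its contributor per unit of net cost, which exceeds 1, making full contribution the dominant choice for everyone.
At the Nash equilibrium everyone contributes 23. Group total payoff = 6 × (23 × 0.38 + 5.5 × 23) = 811.44.

811.44 hours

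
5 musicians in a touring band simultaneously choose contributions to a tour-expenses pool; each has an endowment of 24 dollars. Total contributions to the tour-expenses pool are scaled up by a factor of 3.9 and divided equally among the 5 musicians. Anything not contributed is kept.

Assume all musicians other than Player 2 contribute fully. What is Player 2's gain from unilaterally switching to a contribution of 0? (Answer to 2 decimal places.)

5.28 dollars

Switching from a contribution of 24 to 0 lets Player 2 keep an extra 24 dollars, but lowers the tour-expenses pool by 24, which costs Player 2 their own share of that drop: 3.9/5 × 24 = 18.72.
Net gain = 24 − 18.72 = 5.28. The private return per contributed unit (0.7800) is below 1, so free-riding is indeed the best response regardless of what the others do.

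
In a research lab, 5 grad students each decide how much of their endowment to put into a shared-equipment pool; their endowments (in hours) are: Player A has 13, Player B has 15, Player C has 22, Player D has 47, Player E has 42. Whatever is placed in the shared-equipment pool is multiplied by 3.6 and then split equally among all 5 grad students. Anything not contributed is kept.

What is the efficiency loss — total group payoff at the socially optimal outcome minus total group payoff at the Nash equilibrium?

361.40 hours

The private return per contributed unit is 3.6/5 = 0.7200 < 1 for every player regardless of endowment, so the Nash equilibrium is zero contribution and the group total is Σ E_j = 13 + 15 + 22 + 47 + 42 = 139.
Each contributed unit returns 3.600 to the group, so the social optimum is full contribution by everyone: group total = 3.600 × 139 = 500.40.
Efficiency loss = (3.600 − 1) × 139 = 361.40.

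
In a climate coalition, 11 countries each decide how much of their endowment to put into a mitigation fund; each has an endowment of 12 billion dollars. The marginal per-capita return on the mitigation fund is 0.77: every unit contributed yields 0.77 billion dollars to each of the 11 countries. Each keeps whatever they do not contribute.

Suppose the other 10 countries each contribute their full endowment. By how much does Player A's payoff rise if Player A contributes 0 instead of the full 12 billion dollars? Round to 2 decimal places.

Switching from a contribution of 12 to 0 lets Player A keep an extra 12 billion dollars, but lowers the mitigation fund by 12, which costs Player A their own share of that drop: 0.77 × 12 = 9.24.
Net gain = 12 − 9.24 = 2.76. The private return per contributed unit (0.77) is below 1, so free-riding is indeed the best response regardless of what the others do.

2.76 billion dollars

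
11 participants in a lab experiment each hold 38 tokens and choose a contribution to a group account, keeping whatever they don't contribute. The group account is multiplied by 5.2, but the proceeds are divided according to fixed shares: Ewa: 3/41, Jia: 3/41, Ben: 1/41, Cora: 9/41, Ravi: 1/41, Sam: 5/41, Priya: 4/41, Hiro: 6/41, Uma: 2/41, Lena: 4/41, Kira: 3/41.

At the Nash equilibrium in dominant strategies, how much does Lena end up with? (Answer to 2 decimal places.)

57.28 tokens

A player with share s gets back 5.2·s per unit contributed, so full contribution is dominant for anyone with s > 1/5.2 = 0.1923 and zero contribution is dominant for anyone below.
The only share above 0.1923 is Cora's 9/41, contributing 38; the remaining 10 contribute 0. Total contributed: 38.
Lena keeps 38 and receives 5.2 × 38 × 4/41 = 19.28 from the group account, for a payoff of 57.28.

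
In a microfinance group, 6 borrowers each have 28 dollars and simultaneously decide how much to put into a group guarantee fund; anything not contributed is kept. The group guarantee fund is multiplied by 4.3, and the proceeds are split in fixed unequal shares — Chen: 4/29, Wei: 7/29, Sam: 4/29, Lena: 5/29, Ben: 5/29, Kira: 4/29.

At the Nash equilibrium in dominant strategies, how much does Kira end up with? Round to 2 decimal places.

Player j's private return per contributed unit is 4.3 × (j's share). Contributing is weakly dominant for j when that share is at least 1/4.3 = 0.2326, and contributing 0 is dominant otherwise.
The only share above 0.2326 is Wei's 7/29, contributing 28; the remaining 5 contribute 0. Total contributed: 28.
Kira keeps 28 and receives 4.3 × 28 × 4/29 = 16.61 from the group guarantee fund, for a payoff of 44.61.

44.61 dollars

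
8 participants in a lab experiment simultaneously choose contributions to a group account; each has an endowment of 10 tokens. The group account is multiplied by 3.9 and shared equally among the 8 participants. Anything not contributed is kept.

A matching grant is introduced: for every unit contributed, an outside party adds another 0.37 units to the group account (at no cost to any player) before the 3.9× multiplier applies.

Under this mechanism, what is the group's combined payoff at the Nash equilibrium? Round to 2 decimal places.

80.00 tokens

The effective private return is 3.9 × 1.37 / 8 = 0.6679, which is still under 1, so the mechanism doesn't change anyone's dominant strategy: zero contribution.
Everyone keeps their endowment and the group total is 8 × 10 = 80.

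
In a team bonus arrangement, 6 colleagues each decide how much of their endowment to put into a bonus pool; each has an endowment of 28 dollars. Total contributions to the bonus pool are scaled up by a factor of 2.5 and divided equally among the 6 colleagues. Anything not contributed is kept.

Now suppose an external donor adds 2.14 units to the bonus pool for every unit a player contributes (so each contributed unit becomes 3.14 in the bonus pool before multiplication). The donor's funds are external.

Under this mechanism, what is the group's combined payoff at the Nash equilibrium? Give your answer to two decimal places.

Under the mechanism each unit contributed yields 2.5 × 3.14 / 6 = 1.3083 back to its contributor per unit of net cost, which exceeds 1, making full contribution the dominant choice for everyone.
At the Nash equilibrium everyone contributes 28. Group total payoff = 2.5 × 3.14 × 168 = 1318.80.

1318.80 dollars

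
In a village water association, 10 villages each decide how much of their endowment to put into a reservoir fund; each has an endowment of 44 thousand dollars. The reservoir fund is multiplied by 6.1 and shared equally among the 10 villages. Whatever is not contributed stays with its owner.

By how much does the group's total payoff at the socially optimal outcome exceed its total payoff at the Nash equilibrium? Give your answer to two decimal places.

Each contributed unit returns 6.1/10 = 0.6100 to its contributor — below 1 — so contributing 0 is dominant for every player. At the Nash equilibrium everyone keeps their 44, and the group total is 10 × 44 = 440.
Each contributed unit returns 6.100 to the group as a whole (0.6100 to each of 10 players), which exceeds 1, so the social optimum is full contribution: group total = 6.100 × 440 = 2684.00.
Efficiency loss = 2684.00 − 440 = 2244.00.

2244.00 thousand dollars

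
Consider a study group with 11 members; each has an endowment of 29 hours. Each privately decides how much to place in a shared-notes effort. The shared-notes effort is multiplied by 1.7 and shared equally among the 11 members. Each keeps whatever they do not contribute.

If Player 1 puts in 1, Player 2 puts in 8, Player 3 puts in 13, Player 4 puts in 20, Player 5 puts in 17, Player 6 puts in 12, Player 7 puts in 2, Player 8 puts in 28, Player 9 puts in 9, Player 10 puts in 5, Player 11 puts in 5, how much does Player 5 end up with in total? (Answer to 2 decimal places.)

Total contributed: 1 + 8 + 13 + 20 + 17 + 12 + 2 + 28 + 9 + 5 + 5 = 120.
Each receives 1.7 × 120 / 11 = 18.55 from the shared-notes effort.
Player 5 keeps 29 − 17 = 12, so Player 5's payoff is 12 + 18.55 = 30.55.

30.55 hours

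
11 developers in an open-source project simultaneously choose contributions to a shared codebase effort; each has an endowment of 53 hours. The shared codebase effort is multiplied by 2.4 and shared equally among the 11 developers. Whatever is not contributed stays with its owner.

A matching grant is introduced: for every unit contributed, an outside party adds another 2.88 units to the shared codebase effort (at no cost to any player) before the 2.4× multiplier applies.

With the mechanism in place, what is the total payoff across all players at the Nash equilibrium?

With the mechanism, a contributed unit returns 2.4 × 3.88 / 11 = 0.8465 per unit of net cost — still below 1 — so contributing 0 remains dominant for every player.
At the Nash equilibrium no one contributes; group total payoff = 11 × 53 = 583.

583.00 hours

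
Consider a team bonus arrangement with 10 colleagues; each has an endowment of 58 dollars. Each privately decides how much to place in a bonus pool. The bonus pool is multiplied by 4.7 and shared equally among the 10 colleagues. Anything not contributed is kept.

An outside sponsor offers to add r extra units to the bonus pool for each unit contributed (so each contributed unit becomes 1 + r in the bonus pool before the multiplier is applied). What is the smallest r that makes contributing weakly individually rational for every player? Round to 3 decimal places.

1.128

With matching at rate r, one contributed unit becomes (1 + r) in the bonus pool and returns 4.7 × (1 + r) / 10 to the contributor.
Setting this equal to 1: 1 + r = 10/4.7 = 2.1277.
So the minimum matching rate is r = 2.1277 − 1 = 1.128.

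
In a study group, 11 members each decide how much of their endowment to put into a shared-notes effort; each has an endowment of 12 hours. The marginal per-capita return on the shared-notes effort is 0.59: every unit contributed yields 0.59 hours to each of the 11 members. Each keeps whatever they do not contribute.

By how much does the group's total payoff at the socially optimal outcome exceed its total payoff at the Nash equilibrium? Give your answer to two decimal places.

724.68 hours

The private return per contributed unit is 0.59 < 1, so contributing 0 is dominant for every player. At the Nash equilibrium everyone keeps their 12, and the group total is 11 × 12 = 132.
Each contributed unit returns 6.490 to the group as a whole (0.59 to each of 11 players), which exceeds 1, so the social optimum is full contribution: group total = 6.490 × 132 = 856.68.
Efficiency loss = 856.68 − 132 = 724.68.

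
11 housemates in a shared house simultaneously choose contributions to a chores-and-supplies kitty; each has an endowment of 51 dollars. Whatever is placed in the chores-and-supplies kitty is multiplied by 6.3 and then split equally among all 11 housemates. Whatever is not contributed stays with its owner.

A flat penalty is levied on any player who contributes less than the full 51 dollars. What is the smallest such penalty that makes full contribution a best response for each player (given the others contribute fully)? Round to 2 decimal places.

Given the others contribute fully, the best deviation is to contribute 0 (any partial contribution still incurs the fine and gives up units whose private return 0.5727 is below 1).
Deviating from 51 to 0 saves 51 dollars but forfeits the deviator's share of the drop in the chores-and-supplies kitty: 6.3/11 × 51 = 29.21.
So the deviation gain is 51 − 29.21 = 21.79, and the fine must be at least 21.79 dollars to wipe it out.

21.79 dollars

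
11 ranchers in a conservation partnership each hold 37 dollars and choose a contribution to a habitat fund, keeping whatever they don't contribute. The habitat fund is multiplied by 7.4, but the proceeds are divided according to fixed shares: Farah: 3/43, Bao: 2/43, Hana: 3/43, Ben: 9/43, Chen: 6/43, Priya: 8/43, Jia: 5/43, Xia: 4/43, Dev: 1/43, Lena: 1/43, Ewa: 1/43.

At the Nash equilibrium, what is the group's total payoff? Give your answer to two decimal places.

1117.40 dollars

For player j, contributing a unit is worthwhile iff 7.4 × (j's share) ≥ 1, i.e. iff j's share is at least 0.1351.
Ben, Chen and Priya clear that bar, contributing 37 each; the remaining 8 contribute 0. Total contributed: 111.
The habitat fund pays out 7.4 × 111 = 821.40 in total (split across the unequal shares, but the aggregate is all that matters for the group sum).
The 8 free-riders keep 37 each, adding 296. Group total = 296 + 821.40 = 1117.40.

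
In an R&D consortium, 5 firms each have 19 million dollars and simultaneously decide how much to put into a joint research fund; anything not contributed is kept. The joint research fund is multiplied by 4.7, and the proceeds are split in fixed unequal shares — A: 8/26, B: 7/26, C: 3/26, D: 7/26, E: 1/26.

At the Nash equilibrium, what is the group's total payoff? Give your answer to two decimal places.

305.90 million dollars

For player j, contributing a unit is worthwhile iff 4.7 × (j's share) ≥ 1, i.e. iff j's share is at least 0.2128.
A, B and D are above the threshold, contributing 19 each; the remaining 2 contribute 0. Total contributed: 57.
The joint research fund pays out 4.7 × 57 = 267.90 in total (split across the unequal shares, but the aggregate is all that matters for the group sum).
The 2 free-riders keep 19 each, adding 38. Group total = 38 + 267.90 = 305.90.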